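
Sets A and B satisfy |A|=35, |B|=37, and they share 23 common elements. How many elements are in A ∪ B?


|A ∪ B| = |A| + |B| - |A ∩ B|
= 35 + 37 - 23
= 49

|A ∪ B| = 49


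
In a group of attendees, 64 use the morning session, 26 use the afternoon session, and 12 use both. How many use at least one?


|A ∪ B| = |A| + |B| - |A ∩ B|
= 64 + 26 - 12
= 78

|A ∪ B| = 78


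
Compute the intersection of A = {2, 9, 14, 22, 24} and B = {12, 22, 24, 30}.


A ∩ B = elements in both A and B
A = {2, 9, 14, 22, 24}
B = {12, 22, 24, 30}
A ∩ B = {22, 24}

A ∩ B = {22, 24}


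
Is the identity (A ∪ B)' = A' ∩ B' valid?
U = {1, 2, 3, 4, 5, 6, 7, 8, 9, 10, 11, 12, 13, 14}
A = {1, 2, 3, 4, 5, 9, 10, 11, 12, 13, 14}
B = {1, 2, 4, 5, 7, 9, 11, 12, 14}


LHS: A ∪ B = {1, 2, 3, 4, 5, 7, 9, 10, 11, 12, 13, 14}
(A ∪ B)' = U \ (A ∪ B) = {6, 8}
A' = {6, 7, 8}, B' = {3, 6, 8, 10, 13}
Claimed RHS: A' ∩ B' = {6, 8}
Identity is VALID: LHS = RHS = {6, 8} ✓

Identity is valid. (A ∪ B)' = A' ∩ B' = {6, 8}


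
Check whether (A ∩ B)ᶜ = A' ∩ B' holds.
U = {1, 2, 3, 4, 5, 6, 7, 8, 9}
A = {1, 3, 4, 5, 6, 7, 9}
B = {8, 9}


LHS: A ∩ B = {9}
(A ∩ B)' = U \ (A ∩ B) = {1, 2, 3, 4, 5, 6, 7, 8}
A' = {2, 8}, B' = {1, 2, 3, 4, 5, 6, 7}
Claimed RHS: A' ∩ B' = {2}
Identity is INVALID: LHS = {1, 2, 3, 4, 5, 6, 7, 8} but the RHS claimed here equals {2}. The correct form is (A ∩ B)' = A' ∪ B'.

Identity is invalid: (A ∩ B)' = {1, 2, 3, 4, 5, 6, 7, 8} but A' ∩ B' = {2}. The correct De Morgan law is (A ∩ B)' = A' ∪ B'.


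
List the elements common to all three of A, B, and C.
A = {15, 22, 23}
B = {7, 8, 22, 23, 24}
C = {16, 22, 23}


A ∩ B = {22, 23}
(A ∩ B) ∩ C = {22, 23}

A ∩ B ∩ C = {22, 23}


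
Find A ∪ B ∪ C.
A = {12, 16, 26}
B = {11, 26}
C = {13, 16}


A ∪ B = {11, 12, 16, 26}
(A ∪ B) ∪ C = {11, 12, 13, 16, 26}

A ∪ B ∪ C = {11, 12, 13, 16, 26}


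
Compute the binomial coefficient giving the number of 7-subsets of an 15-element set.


C(n,k) = n! / (k!(n-k)!)
C(15,7) = 15! / (7!8!)
= 6435

C(15,7) = 6435


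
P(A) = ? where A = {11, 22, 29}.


|A| = 3, so |P(A)| = 2^3 = 8
Enumerate subsets by cardinality (0 to 3):
∅, {11}, {22}, {29}, {11, 22}, {11, 29}, {22, 29}, {11, 22, 29}

P(A) has 8 subsets: ∅, {11}, {22}, {29}, {11, 22}, {11, 29}, {22, 29}, {11, 22, 29}


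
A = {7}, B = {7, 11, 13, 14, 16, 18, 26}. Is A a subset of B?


A ⊆ B means every element of A is in B.
All elements of A are in B.
So A ⊆ B.

Yes, A ⊆ B


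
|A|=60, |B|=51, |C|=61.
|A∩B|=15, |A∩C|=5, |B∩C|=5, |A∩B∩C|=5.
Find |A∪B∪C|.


|A∪B∪C| = |A|+|B|+|C| - |A∩B|-|A∩C|-|B∩C| + |A∩B∩C|
= 60+51+61 - 15-5-5 + 5
= 172 - 25 + 5
= 152

|A ∪ B ∪ C| = 152


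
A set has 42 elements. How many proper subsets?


Total subsets = 2^n = 2^42 = 4398046511104
Proper subsets exclude the set itself: 2^n - 1
= 4398046511104 - 1
= 4398046511103

Number of proper subsets = 4398046511103


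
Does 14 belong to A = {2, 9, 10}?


A = {2, 9, 10}
Checking if 14 is in A
14 is not in A → False

14 ∉ A


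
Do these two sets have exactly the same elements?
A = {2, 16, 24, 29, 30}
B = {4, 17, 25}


Two sets are equal iff they have exactly the same elements.
A = {2, 16, 24, 29, 30}
B = {4, 17, 25}
Differences: {2, 4, 16, 17, 24, 25, 29, 30}
A ≠ B

No, A ≠ B


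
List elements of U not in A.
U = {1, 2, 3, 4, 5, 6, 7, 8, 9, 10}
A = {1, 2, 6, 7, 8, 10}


Aᶜ = U \ A = elements in U but not in A
U = {1, 2, 3, 4, 5, 6, 7, 8, 9, 10}
A = {1, 2, 6, 7, 8, 10}
Aᶜ = {3, 4, 5, 9}

Aᶜ = {3, 4, 5, 9}


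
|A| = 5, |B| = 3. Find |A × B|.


|A × B| = |A| × |B|
= 5 × 3
= 15

|A × B| = 15


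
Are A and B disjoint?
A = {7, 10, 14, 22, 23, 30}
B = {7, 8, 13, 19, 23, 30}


Disjoint means A ∩ B = ∅.
A ∩ B = {7, 23, 30}
A ∩ B ≠ ∅, so A and B are NOT disjoint.

No, A and B are not disjoint (A ∩ B = {7, 23, 30})


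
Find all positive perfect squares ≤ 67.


Checking each candidate:
Condition: positive perfect squares ≤ 67
Result = {1, 4, 9, 16, 25, 36, 49, 64}

{1, 4, 9, 16, 25, 36, 49, 64}


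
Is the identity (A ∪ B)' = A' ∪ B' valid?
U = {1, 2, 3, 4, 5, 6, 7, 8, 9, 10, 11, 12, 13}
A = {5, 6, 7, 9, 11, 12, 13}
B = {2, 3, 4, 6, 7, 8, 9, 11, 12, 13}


LHS: A ∪ B = {2, 3, 4, 5, 6, 7, 8, 9, 11, 12, 13}
(A ∪ B)' = U \ (A ∪ B) = {1, 10}
A' = {1, 2, 3, 4, 8, 10}, B' = {1, 5, 10}
Claimed RHS: A' ∪ B' = {1, 2, 3, 4, 5, 8, 10}
Identity is INVALID: LHS = {1, 10} but the RHS claimed here equals {1, 2, 3, 4, 5, 8, 10}. The correct form is (A ∪ B)' = A' ∩ B'.

Identity is invalid: (A ∪ B)' = {1, 10} but A' ∪ B' = {1, 2, 3, 4, 5, 8, 10}. The correct De Morgan law is (A ∪ B)' = A' ∩ B'.


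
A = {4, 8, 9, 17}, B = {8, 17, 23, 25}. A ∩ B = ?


A ∩ B = elements in both A and B
A = {4, 8, 9, 17}
B = {8, 17, 23, 25}
A ∩ B = {8, 17}

A ∩ B = {8, 17}


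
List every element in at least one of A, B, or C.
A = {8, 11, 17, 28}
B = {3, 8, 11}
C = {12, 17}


A ∪ B = {3, 8, 11, 17, 28}
(A ∪ B) ∪ C = {3, 8, 11, 12, 17, 28}

A ∪ B ∪ C = {3, 8, 11, 12, 17, 28}


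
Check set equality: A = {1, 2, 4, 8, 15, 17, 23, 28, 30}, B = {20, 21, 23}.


Two sets are equal iff they have exactly the same elements.
A = {1, 2, 4, 8, 15, 17, 23, 28, 30}
B = {20, 21, 23}
Differences: {1, 2, 4, 8, 15, 17, 20, 21, 28, 30}
A ≠ B

No, A ≠ B


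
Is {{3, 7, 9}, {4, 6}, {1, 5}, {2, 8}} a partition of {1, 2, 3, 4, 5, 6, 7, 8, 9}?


A partition requires: (1) non-empty parts, (2) pairwise disjoint, (3) union = U
Parts: {3, 7, 9}, {4, 6}, {1, 5}, {2, 8}
Union of parts: {1, 2, 3, 4, 5, 6, 7, 8, 9}
U = {1, 2, 3, 4, 5, 6, 7, 8, 9}
All non-empty? True
Pairwise disjoint? True
Covers U? True

Yes, valid partition


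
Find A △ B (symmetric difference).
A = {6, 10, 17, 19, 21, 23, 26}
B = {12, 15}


A △ B = (A \ B) ∪ (B \ A) = elements in exactly one of A or B
A \ B = {6, 10, 17, 19, 21, 23, 26}
B \ A = {12, 15}
A △ B = {6, 10, 12, 15, 17, 19, 21, 23, 26}

A △ B = {6, 10, 12, 15, 17, 19, 21, 23, 26}


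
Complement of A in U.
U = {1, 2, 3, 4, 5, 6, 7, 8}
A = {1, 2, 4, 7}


Aᶜ = U \ A = elements in U but not in A
U = {1, 2, 3, 4, 5, 6, 7, 8}
A = {1, 2, 4, 7}
Aᶜ = {3, 5, 6, 8}

Aᶜ = {3, 5, 6, 8}


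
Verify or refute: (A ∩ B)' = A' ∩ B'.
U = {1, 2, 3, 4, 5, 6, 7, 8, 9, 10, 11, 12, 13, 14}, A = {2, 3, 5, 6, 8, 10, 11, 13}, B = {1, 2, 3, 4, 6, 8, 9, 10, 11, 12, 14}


LHS: A ∩ B = {2, 3, 6, 8, 10, 11}
(A ∩ B)' = U \ (A ∩ B) = {1, 4, 5, 7, 9, 12, 13, 14}
A' = {1, 4, 7, 9, 12, 14}, B' = {5, 7, 13}
Claimed RHS: A' ∩ B' = {7}
Identity is INVALID: LHS = {1, 4, 5, 7, 9, 12, 13, 14} but the RHS claimed here equals {7}. The correct form is (A ∩ B)' = A' ∪ B'.

Identity is invalid: (A ∩ B)' = {1, 4, 5, 7, 9, 12, 13, 14} but A' ∩ B' = {7}. The correct De Morgan law is (A ∩ B)' = A' ∪ B'.


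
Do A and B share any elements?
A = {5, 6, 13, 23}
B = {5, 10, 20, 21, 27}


Disjoint means A ∩ B = ∅.
A ∩ B = {5}
A ∩ B ≠ ∅, so A and B are NOT disjoint.

Yes — A and B share the element(s) of A ∩ B = {5}, so they are not disjoint


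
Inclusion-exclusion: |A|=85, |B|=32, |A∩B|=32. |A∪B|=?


|A ∪ B| = |A| + |B| - |A ∩ B|
= 85 + 32 - 32
= 85

|A ∪ B| = 85


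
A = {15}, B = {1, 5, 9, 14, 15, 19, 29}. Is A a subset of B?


A ⊆ B means every element of A is in B.
All elements of A are in B.
So A ⊆ B.

Yes, A ⊆ B


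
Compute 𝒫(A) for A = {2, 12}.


|A| = 2, so |P(A)| = 2^2 = 4
Enumerate subsets by cardinality (0 to 2):
∅, {2}, {12}, {2, 12}

P(A) has 4 subsets: ∅, {2}, {12}, {2, 12}


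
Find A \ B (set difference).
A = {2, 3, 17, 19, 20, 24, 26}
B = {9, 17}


A \ B = elements in A but not in B
A = {2, 3, 17, 19, 20, 24, 26}
B = {9, 17}
Remove from A any elements in B
A \ B = {2, 3, 19, 20, 24, 26}

A \ B = {2, 3, 19, 20, 24, 26}


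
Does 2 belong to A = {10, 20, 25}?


A = {10, 20, 25}
Checking if 2 is in A
2 is not in A → False

2 ∉ A


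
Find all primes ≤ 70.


Checking each candidate:
Condition: primes ≤ 70
Result = {2, 3, 5, 7, 11, 13, 17, 19, 23, 29, 31, 37, 41, 43, 47, 53, 59, 61, 67}

{2, 3, 5, 7, 11, 13, 17, 19, 23, 29, 31, 37, 41, 43, 47, 53, 59, 61, 67}


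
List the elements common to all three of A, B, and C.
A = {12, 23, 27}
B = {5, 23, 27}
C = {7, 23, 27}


A ∩ B = {23, 27}
(A ∩ B) ∩ C = {23, 27}

A ∩ B ∩ C = {23, 27}


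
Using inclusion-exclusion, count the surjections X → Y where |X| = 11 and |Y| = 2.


n = |X| = 11, k = |Y| = 2. Surjections via inclusion-exclusion:
S(n,k) = Σ(-1)^i × C(k,i) × (k-i)^n, i=0 to k
i=0: (-1)^0×C(2,0)×2^11 = 2048
i=1: (-1)^1×C(2,1)×1^11 = -2
i=2: (-1)^2×C(2,2)×0^11 = 0
Total = 2046

Number of surjections = 2046


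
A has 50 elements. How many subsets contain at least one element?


Total subsets = 2^n = 2^50 = 1125899906842624
Non-empty subsets exclude the empty set: 2^n - 1
= 1125899906842624 - 1
= 1125899906842623

Number of non-empty subsets = 1125899906842623


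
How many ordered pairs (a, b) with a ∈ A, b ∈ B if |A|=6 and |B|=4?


|A × B| = |A| × |B|
= 6 × 4
= 24

|A × B| = 24


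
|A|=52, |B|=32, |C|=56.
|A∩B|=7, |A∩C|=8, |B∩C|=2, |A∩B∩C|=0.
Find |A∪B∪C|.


|A∪B∪C| = |A|+|B|+|C| - |A∩B|-|A∩C|-|B∩C| + |A∩B∩C|
= 52+32+56 - 7-8-2 + 0
= 140 - 17 + 0
= 123

|A ∪ B ∪ C| = 123


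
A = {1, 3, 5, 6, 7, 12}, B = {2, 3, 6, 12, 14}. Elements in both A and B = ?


A = {1, 3, 5, 6, 7, 12}
B = {2, 3, 6, 12, 14}
Region: in both A and B
Elements: {3, 6, 12}

Elements in both A and B: {3, 6, 12}


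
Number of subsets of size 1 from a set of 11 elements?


C(n,k) = n! / (k!(n-k)!)
C(11,1) = 11! / (1!10!)
= 11

C(11,1) = 11


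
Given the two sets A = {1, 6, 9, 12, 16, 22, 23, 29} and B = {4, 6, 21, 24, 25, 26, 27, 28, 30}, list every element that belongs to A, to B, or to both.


A ∪ B = all elements in A or B (or both)
A = {1, 6, 9, 12, 16, 22, 23, 29}
B = {4, 6, 21, 24, 25, 26, 27, 28, 30}
A ∪ B = {1, 4, 6, 9, 12, 16, 21, 22, 23, 24, 25, 26, 27, 28, 29, 30}

A ∪ B = {1, 4, 6, 9, 12, 16, 21, 22, 23, 24, 25, 26, 27, 28, 29, 30}


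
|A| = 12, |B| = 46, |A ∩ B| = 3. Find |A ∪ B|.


|A ∪ B| = |A| + |B| - |A ∩ B|
= 12 + 46 - 3
= 55

|A ∪ B| = 55


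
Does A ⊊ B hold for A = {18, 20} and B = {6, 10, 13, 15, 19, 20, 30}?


A ⊂ B requires: A ⊆ B AND A ≠ B.
A ⊆ B? No
A ⊄ B, so A is not a proper subset.

No, A is not a proper subset of B


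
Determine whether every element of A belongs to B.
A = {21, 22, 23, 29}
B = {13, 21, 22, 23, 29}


A ⊆ B means every element of A is in B.
All elements of A are in B.
So A ⊆ B.

Yes, A ⊆ B


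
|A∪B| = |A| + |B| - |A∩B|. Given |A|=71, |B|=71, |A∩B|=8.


|A ∪ B| = |A| + |B| - |A ∩ B|
= 71 + 71 - 8
= 134

|A ∪ B| = 134


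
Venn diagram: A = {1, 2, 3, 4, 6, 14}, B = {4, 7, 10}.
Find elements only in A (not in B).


A = {1, 2, 3, 4, 6, 14}
B = {4, 7, 10}
Region: only in A (not in B)
Elements: {1, 2, 3, 6, 14}

Elements only in A (not in B): {1, 2, 3, 6, 14}


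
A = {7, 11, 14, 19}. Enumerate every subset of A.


|A| = 4, so |P(A)| = 2^4 = 16
Enumerate subsets by cardinality (0 to 4):
∅, {7}, {11}, {14}, {19}, {7, 11}, {7, 14}, {7, 19}, {11, 14}, {11, 19}, {14, 19}, {7, 11, 14}, {7, 11, 19}, {7, 14, 19}, {11, 14, 19}, {7, 11, 14, 19}

P(A) has 16 subsets: ∅, {7}, {11}, {14}, {19}, {7, 11}, {7, 14}, {7, 19}, {11, 14}, {11, 19}, {14, 19}, {7, 11, 14}, {7, 11, 19}, {7, 14, 19}, {11, 14, 19}, {7, 11, 14, 19}


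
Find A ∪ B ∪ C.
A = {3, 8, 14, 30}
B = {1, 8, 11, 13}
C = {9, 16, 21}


A ∪ B = {1, 3, 8, 11, 13, 14, 30}
(A ∪ B) ∪ C = {1, 3, 8, 9, 11, 13, 14, 16, 21, 30}

A ∪ B ∪ C = {1, 3, 8, 9, 11, 13, 14, 16, 21, 30}


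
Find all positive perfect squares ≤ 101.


Checking each candidate:
Condition: positive perfect squares ≤ 101
Result = {1, 4, 9, 16, 25, 36, 49, 64, 81, 100}

{1, 4, 9, 16, 25, 36, 49, 64, 81, 100}


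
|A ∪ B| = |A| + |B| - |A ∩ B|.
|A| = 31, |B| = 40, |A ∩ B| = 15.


|A ∪ B| = |A| + |B| - |A ∩ B|
= 31 + 40 - 15
= 56

|A ∪ B| = 56


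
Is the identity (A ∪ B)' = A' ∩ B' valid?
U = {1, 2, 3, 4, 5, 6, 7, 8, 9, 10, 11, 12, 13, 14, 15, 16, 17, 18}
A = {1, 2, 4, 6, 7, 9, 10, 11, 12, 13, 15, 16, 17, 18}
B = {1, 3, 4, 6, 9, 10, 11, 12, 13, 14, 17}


LHS: A ∪ B = {1, 2, 3, 4, 6, 7, 9, 10, 11, 12, 13, 14, 15, 16, 17, 18}
(A ∪ B)' = U \ (A ∪ B) = {5, 8}
A' = {3, 5, 8, 14}, B' = {2, 5, 7, 8, 15, 16, 18}
Claimed RHS: A' ∩ B' = {5, 8}
Identity is VALID: LHS = RHS = {5, 8} ✓

Identity is valid. (A ∪ B)' = A' ∩ B' = {5, 8}


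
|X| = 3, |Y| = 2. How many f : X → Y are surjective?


n = |X| = 3, k = |Y| = 2. Surjections via inclusion-exclusion:
S(n,k) = Σ(-1)^i × C(k,i) × (k-i)^n, i=0 to k
i=0: (-1)^0×C(2,0)×2^3 = 8
i=1: (-1)^1×C(2,1)×1^3 = -2
i=2: (-1)^2×C(2,2)×0^3 = 0
Total = 6

Number of surjections = 6


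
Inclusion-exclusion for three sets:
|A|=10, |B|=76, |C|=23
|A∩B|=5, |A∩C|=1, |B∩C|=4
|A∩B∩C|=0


|A∪B∪C| = |A|+|B|+|C| - |A∩B|-|A∩C|-|B∩C| + |A∩B∩C|
= 10+76+23 - 5-1-4 + 0
= 109 - 10 + 0
= 99

|A ∪ B ∪ C| = 99


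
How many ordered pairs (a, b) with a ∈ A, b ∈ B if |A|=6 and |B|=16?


|A × B| = |A| × |B|
= 6 × 16
= 96

|A × B| = 96


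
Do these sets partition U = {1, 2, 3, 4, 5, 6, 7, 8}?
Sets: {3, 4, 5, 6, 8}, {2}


A partition requires: (1) non-empty parts, (2) pairwise disjoint, (3) union = U
Parts: {3, 4, 5, 6, 8}, {2}
Union of parts: {2, 3, 4, 5, 6, 8}
U = {1, 2, 3, 4, 5, 6, 7, 8}
All non-empty? True
Pairwise disjoint? True
Covers U? False

No, not a valid partition


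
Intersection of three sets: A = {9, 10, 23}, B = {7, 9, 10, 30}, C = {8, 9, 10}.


A ∩ B = {9, 10}
(A ∩ B) ∩ C = {9, 10}

A ∩ B ∩ C = {9, 10}


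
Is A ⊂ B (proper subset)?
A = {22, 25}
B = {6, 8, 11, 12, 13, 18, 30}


A ⊂ B requires: A ⊆ B AND A ≠ B.
A ⊆ B? No
A ⊄ B, so A is not a proper subset.

No, A is not a proper subset of B


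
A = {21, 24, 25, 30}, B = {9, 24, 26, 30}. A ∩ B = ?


A ∩ B = elements in both A and B
A = {21, 24, 25, 30}
B = {9, 24, 26, 30}
A ∩ B = {24, 30}

A ∩ B = {24, 30}


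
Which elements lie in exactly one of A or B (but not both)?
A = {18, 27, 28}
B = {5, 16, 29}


A △ B = (A \ B) ∪ (B \ A) = elements in exactly one of A or B
A \ B = {18, 27, 28}
B \ A = {5, 16, 29}
A △ B = {5, 16, 18, 27, 28, 29}

A △ B = {5, 16, 18, 27, 28, 29}


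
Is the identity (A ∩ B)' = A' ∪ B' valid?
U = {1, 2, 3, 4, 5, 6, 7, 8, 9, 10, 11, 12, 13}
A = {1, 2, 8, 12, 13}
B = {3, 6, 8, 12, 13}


LHS: A ∩ B = {8, 12, 13}
(A ∩ B)' = U \ (A ∩ B) = {1, 2, 3, 4, 5, 6, 7, 9, 10, 11}
A' = {3, 4, 5, 6, 7, 9, 10, 11}, B' = {1, 2, 4, 5, 7, 9, 10, 11}
Claimed RHS: A' ∪ B' = {1, 2, 3, 4, 5, 6, 7, 9, 10, 11}
Identity is VALID: LHS = RHS = {1, 2, 3, 4, 5, 6, 7, 9, 10, 11} ✓

Identity is valid. (A ∩ B)' = A' ∪ B' = {1, 2, 3, 4, 5, 6, 7, 9, 10, 11}


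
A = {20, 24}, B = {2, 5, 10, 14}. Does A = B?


Two sets are equal iff they have exactly the same elements.
A = {20, 24}
B = {2, 5, 10, 14}
Differences: {2, 5, 10, 14, 20, 24}
A ≠ B

No, A ≠ B


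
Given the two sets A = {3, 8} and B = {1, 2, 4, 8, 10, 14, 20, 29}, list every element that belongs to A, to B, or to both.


A ∪ B = all elements in A or B (or both)
A = {3, 8}
B = {1, 2, 4, 8, 10, 14, 20, 29}
A ∪ B = {1, 2, 3, 4, 8, 10, 14, 20, 29}

A ∪ B = {1, 2, 3, 4, 8, 10, 14, 20, 29}


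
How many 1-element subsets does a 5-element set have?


C(n,k) = n! / (k!(n-k)!)
C(5,1) = 5! / (1!4!)
= 5

C(5,1) = 5


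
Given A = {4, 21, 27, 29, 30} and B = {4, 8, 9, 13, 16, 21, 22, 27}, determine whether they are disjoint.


Disjoint means A ∩ B = ∅.
A ∩ B = {4, 21, 27}
A ∩ B ≠ ∅, so A and B are NOT disjoint.

No, A and B are not disjoint (A ∩ B = {4, 21, 27})


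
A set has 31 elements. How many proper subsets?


Total subsets = 2^n = 2^31 = 2147483648
Proper subsets exclude the set itself: 2^n - 1
= 2147483648 - 1
= 2147483647

Number of proper subsets = 2147483647


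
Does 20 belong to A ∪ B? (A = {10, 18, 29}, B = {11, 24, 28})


A = {10, 18, 29}, B = {11, 24, 28}
A ∪ B = all elements in A or B
A ∪ B = {10, 11, 18, 24, 28, 29}
Checking if 20 ∈ A ∪ B
20 is not in A ∪ B → False

20 ∉ A ∪ B


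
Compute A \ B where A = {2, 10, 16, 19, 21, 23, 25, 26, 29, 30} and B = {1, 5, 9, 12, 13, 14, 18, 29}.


A \ B = elements in A but not in B
A = {2, 10, 16, 19, 21, 23, 25, 26, 29, 30}
B = {1, 5, 9, 12, 13, 14, 18, 29}
Remove from A any elements in B
A \ B = {2, 10, 16, 19, 21, 23, 25, 26, 30}

A \ B = {2, 10, 16, 19, 21, 23, 25, 26, 30}


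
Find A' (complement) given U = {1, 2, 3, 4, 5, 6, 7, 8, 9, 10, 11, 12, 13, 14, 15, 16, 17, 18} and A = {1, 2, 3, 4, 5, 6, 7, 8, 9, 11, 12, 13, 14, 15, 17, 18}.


Aᶜ = U \ A = elements in U but not in A
U = {1, 2, 3, 4, 5, 6, 7, 8, 9, 10, 11, 12, 13, 14, 15, 16, 17, 18}
A = {1, 2, 3, 4, 5, 6, 7, 8, 9, 11, 12, 13, 14, 15, 17, 18}
Aᶜ = {10, 16}

Aᶜ = {10, 16}


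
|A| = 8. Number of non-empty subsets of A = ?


Total subsets = 2^n = 2^8 = 256
Non-empty subsets exclude the empty set: 2^n - 1
= 256 - 1
= 255

Number of non-empty subsets = 255


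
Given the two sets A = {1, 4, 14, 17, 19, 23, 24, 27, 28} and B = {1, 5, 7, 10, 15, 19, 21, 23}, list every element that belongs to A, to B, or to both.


A ∪ B = all elements in A or B (or both)
A = {1, 4, 14, 17, 19, 23, 24, 27, 28}
B = {1, 5, 7, 10, 15, 19, 21, 23}
A ∪ B = {1, 4, 5, 7, 10, 14, 15, 17, 19, 21, 23, 24, 27, 28}

A ∪ B = {1, 4, 5, 7, 10, 14, 15, 17, 19, 21, 23, 24, 27, 28}


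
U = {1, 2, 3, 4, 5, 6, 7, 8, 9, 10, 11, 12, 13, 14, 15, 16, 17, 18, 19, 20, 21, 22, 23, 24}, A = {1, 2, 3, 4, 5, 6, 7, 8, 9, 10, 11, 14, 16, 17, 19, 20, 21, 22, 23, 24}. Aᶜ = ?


Aᶜ = U \ A = elements in U but not in A
U = {1, 2, 3, 4, 5, 6, 7, 8, 9, 10, 11, 12, 13, 14, 15, 16, 17, 18, 19, 20, 21, 22, 23, 24}
A = {1, 2, 3, 4, 5, 6, 7, 8, 9, 10, 11, 14, 16, 17, 19, 20, 21, 22, 23, 24}
Aᶜ = {12, 13, 15, 18}

Aᶜ = {12, 13, 15, 18}


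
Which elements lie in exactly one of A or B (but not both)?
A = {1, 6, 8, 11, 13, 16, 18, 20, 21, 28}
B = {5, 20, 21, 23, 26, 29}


A △ B = (A \ B) ∪ (B \ A) = elements in exactly one of A or B
A \ B = {1, 6, 8, 11, 13, 16, 18, 28}
B \ A = {5, 23, 26, 29}
A △ B = {1, 5, 6, 8, 11, 13, 16, 18, 23, 26, 28, 29}

A △ B = {1, 5, 6, 8, 11, 13, 16, 18, 23, 26, 28, 29}


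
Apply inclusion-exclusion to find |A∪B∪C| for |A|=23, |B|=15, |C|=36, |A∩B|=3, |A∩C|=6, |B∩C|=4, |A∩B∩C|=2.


|A∪B∪C| = |A|+|B|+|C| - |A∩B|-|A∩C|-|B∩C| + |A∩B∩C|
= 23+15+36 - 3-6-4 + 2
= 74 - 13 + 2
= 63

|A ∪ B ∪ C| = 63


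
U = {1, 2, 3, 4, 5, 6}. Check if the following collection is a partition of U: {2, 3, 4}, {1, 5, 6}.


A partition requires: (1) non-empty parts, (2) pairwise disjoint, (3) union = U
Parts: {2, 3, 4}, {1, 5, 6}
Union of parts: {1, 2, 3, 4, 5, 6}
U = {1, 2, 3, 4, 5, 6}
All non-empty? True
Pairwise disjoint? True
Covers U? True

Yes, valid partition


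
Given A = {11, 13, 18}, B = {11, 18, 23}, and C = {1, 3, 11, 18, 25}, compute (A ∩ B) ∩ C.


A ∩ B = {11, 18}
(A ∩ B) ∩ C = {11, 18}

A ∩ B ∩ C = {11, 18}


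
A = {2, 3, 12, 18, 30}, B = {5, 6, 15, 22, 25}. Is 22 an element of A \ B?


A = {2, 3, 12, 18, 30}, B = {5, 6, 15, 22, 25}
A \ B = elements in A but not in B
A \ B = {2, 3, 12, 18, 30}
Checking if 22 ∈ A \ B
22 is not in A \ B → False

22 ∉ A \ B


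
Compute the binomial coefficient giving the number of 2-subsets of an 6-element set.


C(n,k) = n! / (k!(n-k)!)
C(6,2) = 6! / (2!4!)
= 15

C(6,2) = 15


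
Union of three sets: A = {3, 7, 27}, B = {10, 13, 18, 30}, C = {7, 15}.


A ∪ B = {3, 7, 10, 13, 18, 27, 30}
(A ∪ B) ∪ C = {3, 7, 10, 13, 15, 18, 27, 30}

A ∪ B ∪ C = {3, 7, 10, 13, 15, 18, 27, 30}


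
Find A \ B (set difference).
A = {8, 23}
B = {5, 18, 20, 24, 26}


A \ B = elements in A but not in B
A = {8, 23}
B = {5, 18, 20, 24, 26}
Remove from A any elements in B
A \ B = {8, 23}

A \ B = {8, 23}


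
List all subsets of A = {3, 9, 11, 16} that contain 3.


A subset of A contains 3 iff the remaining 3 elements form any subset of A \ {3}.
Count: 2^(n-1) = 2^3 = 8
Subsets containing 3: {3}, {3, 9}, {3, 11}, {3, 16}, {3, 9, 11}, {3, 9, 16}, {3, 11, 16}, {3, 9, 11, 16}

Subsets containing 3 (8 total): {3}, {3, 9}, {3, 11}, {3, 16}, {3, 9, 11}, {3, 9, 16}, {3, 11, 16}, {3, 9, 11, 16}


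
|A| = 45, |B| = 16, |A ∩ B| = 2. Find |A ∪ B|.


|A ∪ B| = |A| + |B| - |A ∩ B|
= 45 + 16 - 2
= 59

|A ∪ B| = 59


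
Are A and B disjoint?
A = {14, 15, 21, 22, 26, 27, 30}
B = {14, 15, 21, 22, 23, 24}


Disjoint means A ∩ B = ∅.
A ∩ B = {14, 15, 21, 22}
A ∩ B ≠ ∅, so A and B are NOT disjoint.

No, A and B are not disjoint (A ∩ B = {14, 15, 21, 22})


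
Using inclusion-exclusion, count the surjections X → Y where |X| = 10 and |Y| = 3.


n = |X| = 10, k = |Y| = 3. Surjections via inclusion-exclusion:
S(n,k) = Σ(-1)^i × C(k,i) × (k-i)^n, i=0 to k
i=0: (-1)^0×C(3,0)×3^10 = 59049
i=1: (-1)^1×C(3,1)×2^10 = -3072
i=2: (-1)^2×C(3,2)×1^10 = 3
i=3: (-1)^3×C(3,3)×0^10 = 0
Total = 55980

Number of surjections = 55980


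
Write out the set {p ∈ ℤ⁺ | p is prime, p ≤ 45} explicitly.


Checking each candidate:
Condition: primes ≤ 45
Result = {2, 3, 5, 7, 11, 13, 17, 19, 23, 29, 31, 37, 41, 43}

{2, 3, 5, 7, 11, 13, 17, 19, 23, 29, 31, 37, 41, 43}


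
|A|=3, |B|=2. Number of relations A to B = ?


A relation from A to B is any subset of A × B.
|A × B| = 3 × 2 = 6
# relations = 2^|A × B| = 2^6 = 64

Number of relations = 64


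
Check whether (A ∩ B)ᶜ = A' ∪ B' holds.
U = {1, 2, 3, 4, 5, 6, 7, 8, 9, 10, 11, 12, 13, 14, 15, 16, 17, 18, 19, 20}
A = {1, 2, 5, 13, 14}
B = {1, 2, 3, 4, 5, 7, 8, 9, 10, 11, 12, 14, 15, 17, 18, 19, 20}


LHS: A ∩ B = {1, 2, 5, 14}
(A ∩ B)' = U \ (A ∩ B) = {3, 4, 6, 7, 8, 9, 10, 11, 12, 13, 15, 16, 17, 18, 19, 20}
A' = {3, 4, 6, 7, 8, 9, 10, 11, 12, 15, 16, 17, 18, 19, 20}, B' = {6, 13, 16}
Claimed RHS: A' ∪ B' = {3, 4, 6, 7, 8, 9, 10, 11, 12, 13, 15, 16, 17, 18, 19, 20}
Identity is VALID: LHS = RHS = {3, 4, 6, 7, 8, 9, 10, 11, 12, 13, 15, 16, 17, 18, 19, 20} ✓

Identity is valid. (A ∩ B)' = A' ∪ B' = {3, 4, 6, 7, 8, 9, 10, 11, 12, 13, 15, 16, 17, 18, 19, 20}


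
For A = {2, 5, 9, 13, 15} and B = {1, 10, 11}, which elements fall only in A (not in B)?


A = {2, 5, 9, 13, 15}
B = {1, 10, 11}
Region: only in A (not in B)
Elements: {2, 5, 9, 13, 15}

Elements only in A (not in B): {2, 5, 9, 13, 15}


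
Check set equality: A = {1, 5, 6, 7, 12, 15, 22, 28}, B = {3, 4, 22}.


Two sets are equal iff they have exactly the same elements.
A = {1, 5, 6, 7, 12, 15, 22, 28}
B = {3, 4, 22}
Differences: {1, 3, 4, 5, 6, 7, 12, 15, 28}
A ≠ B

No, A ≠ B


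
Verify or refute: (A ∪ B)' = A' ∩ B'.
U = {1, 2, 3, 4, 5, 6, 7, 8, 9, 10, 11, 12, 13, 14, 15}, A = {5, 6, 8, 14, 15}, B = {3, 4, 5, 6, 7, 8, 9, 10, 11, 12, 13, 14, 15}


LHS: A ∪ B = {3, 4, 5, 6, 7, 8, 9, 10, 11, 12, 13, 14, 15}
(A ∪ B)' = U \ (A ∪ B) = {1, 2}
A' = {1, 2, 3, 4, 7, 9, 10, 11, 12, 13}, B' = {1, 2}
Claimed RHS: A' ∩ B' = {1, 2}
Identity is VALID: LHS = RHS = {1, 2} ✓

Identity is valid. (A ∪ B)' = A' ∩ B' = {1, 2}


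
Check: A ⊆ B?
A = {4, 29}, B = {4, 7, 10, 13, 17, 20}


A ⊆ B means every element of A is in B.
Elements in A not in B: {29}
So A ⊄ B.

No, A ⊄ B


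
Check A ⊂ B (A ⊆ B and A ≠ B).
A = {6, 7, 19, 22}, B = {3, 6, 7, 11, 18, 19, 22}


A ⊂ B requires: A ⊆ B AND A ≠ B.
A ⊆ B? Yes
A = B? No
A ⊂ B: Yes (A is a proper subset of B)

Yes, A ⊂ B


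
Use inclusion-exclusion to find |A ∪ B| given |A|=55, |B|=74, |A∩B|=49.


|A ∪ B| = |A| + |B| - |A ∩ B|
= 55 + 74 - 49
= 80

|A ∪ B| = 80


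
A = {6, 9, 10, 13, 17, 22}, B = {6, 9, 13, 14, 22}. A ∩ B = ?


A ∩ B = elements in both A and B
A = {6, 9, 10, 13, 17, 22}
B = {6, 9, 13, 14, 22}
A ∩ B = {6, 9, 13, 22}

A ∩ B = {6, 9, 13, 22}


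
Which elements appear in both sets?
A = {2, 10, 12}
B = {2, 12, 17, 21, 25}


A ∩ B = elements in both A and B
A = {2, 10, 12}
B = {2, 12, 17, 21, 25}
A ∩ B = {2, 12}

A ∩ B = {2, 12}


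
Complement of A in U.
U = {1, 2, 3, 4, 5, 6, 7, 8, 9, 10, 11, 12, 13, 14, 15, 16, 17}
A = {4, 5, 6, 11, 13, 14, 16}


Aᶜ = U \ A = elements in U but not in A
U = {1, 2, 3, 4, 5, 6, 7, 8, 9, 10, 11, 12, 13, 14, 15, 16, 17}
A = {4, 5, 6, 11, 13, 14, 16}
Aᶜ = {1, 2, 3, 7, 8, 9, 10, 12, 15, 17}

Aᶜ = {1, 2, 3, 7, 8, 9, 10, 12, 15, 17}


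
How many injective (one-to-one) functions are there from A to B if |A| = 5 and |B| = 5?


An injection sends each of |A| = 5 inputs to a distinct output in B.
# injections = |B|·(|B|-1)·…·(|B|-|A|+1) = 5! / (5 - 5)!
= 5 × 4 × 3 × 2 × 1
= 120

Number of injections = 120


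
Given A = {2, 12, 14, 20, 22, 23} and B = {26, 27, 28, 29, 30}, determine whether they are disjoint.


Disjoint means A ∩ B = ∅.
A ∩ B = ∅
A ∩ B = ∅, so A and B are disjoint.

Yes, A and B are disjoint


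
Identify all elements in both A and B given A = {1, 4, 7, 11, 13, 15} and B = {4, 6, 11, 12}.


A = {1, 4, 7, 11, 13, 15}
B = {4, 6, 11, 12}
Region: in both A and B
Elements: {4, 11}

Elements in both A and B: {4, 11}


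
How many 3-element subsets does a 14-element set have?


C(n,k) = n! / (k!(n-k)!)
C(14,3) = 14! / (3!11!)
= 364

C(14,3) = 364


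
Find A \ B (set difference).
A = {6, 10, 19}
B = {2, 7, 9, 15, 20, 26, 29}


A \ B = elements in A but not in B
A = {6, 10, 19}
B = {2, 7, 9, 15, 20, 26, 29}
Remove from A any elements in B
A \ B = {6, 10, 19}

A \ B = {6, 10, 19}


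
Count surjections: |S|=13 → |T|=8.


n = |S| = 13, k = |T| = 8. Surjections via inclusion-exclusion:
S(n,k) = Σ(-1)^i × C(k,i) × (k-i)^n, i=0 to k
i=0: (-1)^0×C(8,0)×8^13 = 549755813888
i=1: (-1)^1×C(8,1)×7^13 = -775112083256
i=2: (-1)^2×C(8,2)×6^13 = 365699432448
i=3: (-1)^3×C(8,3)×5^13 = -68359375000
i=4: (-1)^4×C(8,4)×4^13 = 4697620480
i=5: (-1)^5×C(8,5)×3^13 = -89282088
i=6: (-1)^6×C(8,6)×2^13 = 229376
i=7: (-1)^7×C(8,7)×1^13 = -8
i=8: (-1)^8×C(8,8)×0^13 = 0
Total = 76592355840

Number of surjections = 76592355840


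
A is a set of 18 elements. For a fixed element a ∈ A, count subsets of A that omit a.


Subsets of A avoiding a are subsets of A \ {a}, which has 17 elements.
Count = 2^(n-1) = 2^17
= 131072

Number of subsets avoiding a = 131072


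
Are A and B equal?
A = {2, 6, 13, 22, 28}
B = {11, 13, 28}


Two sets are equal iff they have exactly the same elements.
A = {2, 6, 13, 22, 28}
B = {11, 13, 28}
Differences: {2, 6, 11, 22}
A ≠ B

No, A ≠ B


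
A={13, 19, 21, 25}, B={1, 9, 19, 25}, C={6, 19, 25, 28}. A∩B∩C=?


A ∩ B = {19, 25}
(A ∩ B) ∩ C = {19, 25}

A ∩ B ∩ C = {19, 25}


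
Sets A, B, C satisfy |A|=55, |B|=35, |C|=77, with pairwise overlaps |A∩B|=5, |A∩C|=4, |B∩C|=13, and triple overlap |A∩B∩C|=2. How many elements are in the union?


|A∪B∪C| = |A|+|B|+|C| - |A∩B|-|A∩C|-|B∩C| + |A∩B∩C|
= 55+35+77 - 5-4-13 + 2
= 167 - 22 + 2
= 147

|A ∪ B ∪ C| = 147


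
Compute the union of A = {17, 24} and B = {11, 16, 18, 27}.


A ∪ B = all elements in A or B (or both)
A = {17, 24}
B = {11, 16, 18, 27}
A ∪ B = {11, 16, 17, 18, 24, 27}

A ∪ B = {11, 16, 17, 18, 24, 27}


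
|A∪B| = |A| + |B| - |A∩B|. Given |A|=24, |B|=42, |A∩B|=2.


|A ∪ B| = |A| + |B| - |A ∩ B|
= 24 + 42 - 2
= 64

|A ∪ B| = 64


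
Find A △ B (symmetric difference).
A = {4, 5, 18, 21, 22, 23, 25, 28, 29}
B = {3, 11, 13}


A △ B = (A \ B) ∪ (B \ A) = elements in exactly one of A or B
A \ B = {4, 5, 18, 21, 22, 23, 25, 28, 29}
B \ A = {3, 11, 13}
A △ B = {3, 4, 5, 11, 13, 18, 21, 22, 23, 25, 28, 29}

A △ B = {3, 4, 5, 11, 13, 18, 21, 22, 23, 25, 28, 29}


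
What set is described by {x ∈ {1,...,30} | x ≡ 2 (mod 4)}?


Checking each candidate:
Condition: x in {1,...,30} with x ≡ 2 (mod 4)
Result = {2, 6, 10, 14, 18, 22, 26, 30}

{2, 6, 10, 14, 18, 22, 26, 30}


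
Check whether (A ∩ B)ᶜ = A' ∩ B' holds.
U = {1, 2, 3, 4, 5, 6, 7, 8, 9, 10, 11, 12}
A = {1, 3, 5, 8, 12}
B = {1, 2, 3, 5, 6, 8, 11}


LHS: A ∩ B = {1, 3, 5, 8}
(A ∩ B)' = U \ (A ∩ B) = {2, 4, 6, 7, 9, 10, 11, 12}
A' = {2, 4, 6, 7, 9, 10, 11}, B' = {4, 7, 9, 10, 12}
Claimed RHS: A' ∩ B' = {4, 7, 9, 10}
Identity is INVALID: LHS = {2, 4, 6, 7, 9, 10, 11, 12} but the RHS claimed here equals {4, 7, 9, 10}. The correct form is (A ∩ B)' = A' ∪ B'.

Identity is invalid: (A ∩ B)' = {2, 4, 6, 7, 9, 10, 11, 12} but A' ∩ B' = {4, 7, 9, 10}. The correct De Morgan law is (A ∩ B)' = A' ∪ B'.


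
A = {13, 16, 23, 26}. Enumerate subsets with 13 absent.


A subset of A that omits 13 is a subset of A \ {13}, so there are 2^(n-1) = 2^3 = 8 of them.
Subsets excluding 13: ∅, {16}, {23}, {26}, {16, 23}, {16, 26}, {23, 26}, {16, 23, 26}

Subsets excluding 13 (8 total): ∅, {16}, {23}, {26}, {16, 23}, {16, 26}, {23, 26}, {16, 23, 26}


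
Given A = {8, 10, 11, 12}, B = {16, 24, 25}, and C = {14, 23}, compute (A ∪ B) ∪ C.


A ∪ B = {8, 10, 11, 12, 16, 24, 25}
(A ∪ B) ∪ C = {8, 10, 11, 12, 14, 16, 23, 24, 25}

A ∪ B ∪ C = {8, 10, 11, 12, 14, 16, 23, 24, 25}


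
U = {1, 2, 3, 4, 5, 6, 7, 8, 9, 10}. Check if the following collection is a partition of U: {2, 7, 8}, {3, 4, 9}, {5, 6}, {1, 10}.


A partition requires: (1) non-empty parts, (2) pairwise disjoint, (3) union = U
Parts: {2, 7, 8}, {3, 4, 9}, {5, 6}, {1, 10}
Union of parts: {1, 2, 3, 4, 5, 6, 7, 8, 9, 10}
U = {1, 2, 3, 4, 5, 6, 7, 8, 9, 10}
All non-empty? True
Pairwise disjoint? True
Covers U? True

Yes, valid partition


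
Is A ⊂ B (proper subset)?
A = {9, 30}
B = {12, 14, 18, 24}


A ⊂ B requires: A ⊆ B AND A ≠ B.
A ⊆ B? No
A ⊄ B, so A is not a proper subset.

No, A is not a proper subset of B


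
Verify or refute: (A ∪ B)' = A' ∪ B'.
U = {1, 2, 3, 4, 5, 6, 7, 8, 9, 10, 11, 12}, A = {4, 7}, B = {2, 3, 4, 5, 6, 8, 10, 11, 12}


LHS: A ∪ B = {2, 3, 4, 5, 6, 7, 8, 10, 11, 12}
(A ∪ B)' = U \ (A ∪ B) = {1, 9}
A' = {1, 2, 3, 5, 6, 8, 9, 10, 11, 12}, B' = {1, 7, 9}
Claimed RHS: A' ∪ B' = {1, 2, 3, 5, 6, 7, 8, 9, 10, 11, 12}
Identity is INVALID: LHS = {1, 9} but the RHS claimed here equals {1, 2, 3, 5, 6, 7, 8, 9, 10, 11, 12}. The correct form is (A ∪ B)' = A' ∩ B'.

Identity is invalid: (A ∪ B)' = {1, 9} but A' ∪ B' = {1, 2, 3, 5, 6, 7, 8, 9, 10, 11, 12}. The correct De Morgan law is (A ∪ B)' = A' ∩ B'.


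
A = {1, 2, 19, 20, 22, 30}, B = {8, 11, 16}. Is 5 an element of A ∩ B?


A = {1, 2, 19, 20, 22, 30}, B = {8, 11, 16}
A ∩ B = elements in both A and B
A ∩ B = ∅
Checking if 5 ∈ A ∩ B
5 is not in A ∩ B → False

5 ∉ A ∩ B


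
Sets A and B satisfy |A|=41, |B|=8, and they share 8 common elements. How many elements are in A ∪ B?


|A ∪ B| = |A| + |B| - |A ∩ B|
= 41 + 8 - 8
= 41

|A ∪ B| = 41


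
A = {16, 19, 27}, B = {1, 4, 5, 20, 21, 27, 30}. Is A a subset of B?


A ⊆ B means every element of A is in B.
Elements in A not in B: {16, 19}
So A ⊄ B.

No, A ⊄ B


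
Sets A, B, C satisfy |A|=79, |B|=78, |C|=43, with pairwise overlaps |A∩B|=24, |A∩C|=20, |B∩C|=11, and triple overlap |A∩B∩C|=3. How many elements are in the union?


|A∪B∪C| = |A|+|B|+|C| - |A∩B|-|A∩C|-|B∩C| + |A∩B∩C|
= 79+78+43 - 24-20-11 + 3
= 200 - 55 + 3
= 148

|A ∪ B ∪ C| = 148


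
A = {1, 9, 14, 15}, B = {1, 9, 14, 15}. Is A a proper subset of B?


A ⊂ B requires: A ⊆ B AND A ≠ B.
A ⊆ B? Yes
A = B? Yes
A = B, so A is not a PROPER subset.

No, A is not a proper subset of B


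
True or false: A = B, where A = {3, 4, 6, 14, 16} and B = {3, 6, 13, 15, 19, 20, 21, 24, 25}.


Two sets are equal iff they have exactly the same elements.
A = {3, 4, 6, 14, 16}
B = {3, 6, 13, 15, 19, 20, 21, 24, 25}
Differences: {4, 13, 14, 15, 16, 19, 20, 21, 24, 25}
A ≠ B

No, A ≠ B


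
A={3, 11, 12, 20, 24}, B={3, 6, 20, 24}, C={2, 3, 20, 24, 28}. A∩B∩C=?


A ∩ B = {3, 20, 24}
(A ∩ B) ∩ C = {3, 20, 24}

A ∩ B ∩ C = {3, 20, 24}


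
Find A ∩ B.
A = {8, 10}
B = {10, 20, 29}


A ∩ B = elements in both A and B
A = {8, 10}
B = {10, 20, 29}
A ∩ B = {10}

A ∩ B = {10}


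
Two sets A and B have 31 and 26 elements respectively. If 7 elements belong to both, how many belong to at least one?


|A ∪ B| = |A| + |B| - |A ∩ B|
= 31 + 26 - 7
= 50

|A ∪ B| = 50


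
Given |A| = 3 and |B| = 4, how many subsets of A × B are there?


A relation from A to B is any subset of A × B.
|A × B| = 3 × 4 = 12
# relations = 2^|A × B| = 2^12 = 4096

Number of relations = 4096


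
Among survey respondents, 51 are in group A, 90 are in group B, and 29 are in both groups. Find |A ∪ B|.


|A ∪ B| = |A| + |B| - |A ∩ B|
= 51 + 90 - 29
= 112

|A ∪ B| = 112


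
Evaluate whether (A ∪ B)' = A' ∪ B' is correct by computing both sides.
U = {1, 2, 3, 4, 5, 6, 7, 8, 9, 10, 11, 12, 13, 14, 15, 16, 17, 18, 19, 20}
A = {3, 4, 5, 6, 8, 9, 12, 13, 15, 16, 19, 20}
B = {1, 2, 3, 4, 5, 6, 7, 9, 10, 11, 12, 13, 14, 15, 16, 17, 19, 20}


LHS: A ∪ B = {1, 2, 3, 4, 5, 6, 7, 8, 9, 10, 11, 12, 13, 14, 15, 16, 17, 19, 20}
(A ∪ B)' = U \ (A ∪ B) = {18}
A' = {1, 2, 7, 10, 11, 14, 17, 18}, B' = {8, 18}
Claimed RHS: A' ∪ B' = {1, 2, 7, 8, 10, 11, 14, 17, 18}
Identity is INVALID: LHS = {18} but the RHS claimed here equals {1, 2, 7, 8, 10, 11, 14, 17, 18}. The correct form is (A ∪ B)' = A' ∩ B'.

Identity is invalid: (A ∪ B)' = {18} but A' ∪ B' = {1, 2, 7, 8, 10, 11, 14, 17, 18}. The correct De Morgan law is (A ∪ B)' = A' ∩ B'.


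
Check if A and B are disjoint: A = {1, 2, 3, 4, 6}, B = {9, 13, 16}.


Disjoint means A ∩ B = ∅.
A ∩ B = ∅
A ∩ B = ∅, so A and B are disjoint.

Yes, A and B are disjoint


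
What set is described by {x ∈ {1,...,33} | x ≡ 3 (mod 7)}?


Checking each candidate:
Condition: x in {1,...,33} with x ≡ 3 (mod 7)
Result = {3, 10, 17, 24, 31}

{3, 10, 17, 24, 31}


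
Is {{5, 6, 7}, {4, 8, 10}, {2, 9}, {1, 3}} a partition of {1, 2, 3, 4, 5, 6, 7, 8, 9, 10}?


A partition requires: (1) non-empty parts, (2) pairwise disjoint, (3) union = U
Parts: {5, 6, 7}, {4, 8, 10}, {2, 9}, {1, 3}
Union of parts: {1, 2, 3, 4, 5, 6, 7, 8, 9, 10}
U = {1, 2, 3, 4, 5, 6, 7, 8, 9, 10}
All non-empty? True
Pairwise disjoint? True
Covers U? True

Yes, valid partition


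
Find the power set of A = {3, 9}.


|A| = 2, so |P(A)| = 2^2 = 4
Enumerate subsets by cardinality (0 to 2):
∅, {3}, {9}, {3, 9}

P(A) has 4 subsets: ∅, {3}, {9}, {3, 9}


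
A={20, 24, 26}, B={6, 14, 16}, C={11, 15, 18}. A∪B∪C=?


A ∪ B = {6, 14, 16, 20, 24, 26}
(A ∪ B) ∪ C = {6, 11, 14, 15, 16, 18, 20, 24, 26}

A ∪ B ∪ C = {6, 11, 14, 15, 16, 18, 20, 24, 26}


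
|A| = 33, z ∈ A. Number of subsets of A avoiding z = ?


Subsets of A avoiding z are subsets of A \ {z}, which has 32 elements.
Count = 2^(n-1) = 2^32
= 4294967296

Number of subsets avoiding z = 4294967296


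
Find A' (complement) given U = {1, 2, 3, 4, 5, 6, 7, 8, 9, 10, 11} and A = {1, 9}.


Aᶜ = U \ A = elements in U but not in A
U = {1, 2, 3, 4, 5, 6, 7, 8, 9, 10, 11}
A = {1, 9}
Aᶜ = {2, 3, 4, 5, 6, 7, 8, 10, 11}

Aᶜ = {2, 3, 4, 5, 6, 7, 8, 10, 11}


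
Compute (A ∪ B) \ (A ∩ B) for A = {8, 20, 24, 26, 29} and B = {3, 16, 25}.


A △ B = (A \ B) ∪ (B \ A) = elements in exactly one of A or B
A \ B = {8, 20, 24, 26, 29}
B \ A = {3, 16, 25}
A △ B = {3, 8, 16, 20, 24, 25, 26, 29}

A △ B = {3, 8, 16, 20, 24, 25, 26, 29}


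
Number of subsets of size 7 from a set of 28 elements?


C(n,k) = n! / (k!(n-k)!)
C(28,7) = 28! / (7!21!)
= 1184040

C(28,7) = 1184040


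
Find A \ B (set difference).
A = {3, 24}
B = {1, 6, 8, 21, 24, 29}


A \ B = elements in A but not in B
A = {3, 24}
B = {1, 6, 8, 21, 24, 29}
Remove from A any elements in B
A \ B = {3}

A \ B = {3}


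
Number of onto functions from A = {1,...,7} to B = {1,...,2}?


n = |A| = 7, k = |B| = 2. Surjections via inclusion-exclusion:
S(n,k) = Σ(-1)^i × C(k,i) × (k-i)^n, i=0 to k
i=0: (-1)^0×C(2,0)×2^7 = 128
i=1: (-1)^1×C(2,1)×1^7 = -2
i=2: (-1)^2×C(2,2)×0^7 = 0
Total = 126

Number of surjections = 126


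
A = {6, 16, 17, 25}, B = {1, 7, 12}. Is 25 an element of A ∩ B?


A = {6, 16, 17, 25}, B = {1, 7, 12}
A ∩ B = elements in both A and B
A ∩ B = ∅
Checking if 25 ∈ A ∩ B
25 is not in A ∩ B → False

25 ∉ A ∩ B


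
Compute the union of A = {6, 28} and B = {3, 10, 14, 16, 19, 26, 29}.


A ∪ B = all elements in A or B (or both)
A = {6, 28}
B = {3, 10, 14, 16, 19, 26, 29}
A ∪ B = {3, 6, 10, 14, 16, 19, 26, 28, 29}

A ∪ B = {3, 6, 10, 14, 16, 19, 26, 28, 29}


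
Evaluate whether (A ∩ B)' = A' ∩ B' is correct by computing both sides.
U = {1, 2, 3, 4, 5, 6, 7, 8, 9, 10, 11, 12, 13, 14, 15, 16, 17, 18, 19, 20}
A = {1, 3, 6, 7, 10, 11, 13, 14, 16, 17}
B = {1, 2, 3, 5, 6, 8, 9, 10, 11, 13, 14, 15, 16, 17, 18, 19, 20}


LHS: A ∩ B = {1, 3, 6, 10, 11, 13, 14, 16, 17}
(A ∩ B)' = U \ (A ∩ B) = {2, 4, 5, 7, 8, 9, 12, 15, 18, 19, 20}
A' = {2, 4, 5, 8, 9, 12, 15, 18, 19, 20}, B' = {4, 7, 12}
Claimed RHS: A' ∩ B' = {4, 12}
Identity is INVALID: LHS = {2, 4, 5, 7, 8, 9, 12, 15, 18, 19, 20} but the RHS claimed here equals {4, 12}. The correct form is (A ∩ B)' = A' ∪ B'.

Identity is invalid: (A ∩ B)' = {2, 4, 5, 7, 8, 9, 12, 15, 18, 19, 20} but A' ∩ B' = {4, 12}. The correct De Morgan law is (A ∩ B)' = A' ∪ B'.


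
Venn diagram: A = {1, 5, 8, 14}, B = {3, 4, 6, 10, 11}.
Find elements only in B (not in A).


A = {1, 5, 8, 14}
B = {3, 4, 6, 10, 11}
Region: only in B (not in A)
Elements: {3, 4, 6, 10, 11}

Elements only in B (not in A): {3, 4, 6, 10, 11}


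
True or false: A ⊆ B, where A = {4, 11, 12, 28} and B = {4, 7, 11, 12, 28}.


A ⊆ B means every element of A is in B.
All elements of A are in B.
So A ⊆ B.

Yes, A ⊆ B


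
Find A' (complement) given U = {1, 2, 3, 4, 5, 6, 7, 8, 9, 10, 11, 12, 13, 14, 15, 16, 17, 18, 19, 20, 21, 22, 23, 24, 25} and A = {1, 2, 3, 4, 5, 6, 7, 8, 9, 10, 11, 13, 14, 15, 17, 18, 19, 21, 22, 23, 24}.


Aᶜ = U \ A = elements in U but not in A
U = {1, 2, 3, 4, 5, 6, 7, 8, 9, 10, 11, 12, 13, 14, 15, 16, 17, 18, 19, 20, 21, 22, 23, 24, 25}
A = {1, 2, 3, 4, 5, 6, 7, 8, 9, 10, 11, 13, 14, 15, 17, 18, 19, 21, 22, 23, 24}
Aᶜ = {12, 16, 20, 25}

Aᶜ = {12, 16, 20, 25}


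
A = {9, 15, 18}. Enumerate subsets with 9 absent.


A subset of A that omits 9 is a subset of A \ {9}, so there are 2^(n-1) = 2^2 = 4 of them.
Subsets excluding 9: ∅, {15}, {18}, {15, 18}

Subsets excluding 9 (4 total): ∅, {15}, {18}, {15, 18}


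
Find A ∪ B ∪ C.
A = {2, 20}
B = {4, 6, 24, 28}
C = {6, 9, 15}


A ∪ B = {2, 4, 6, 20, 24, 28}
(A ∪ B) ∪ C = {2, 4, 6, 9, 15, 20, 24, 28}

A ∪ B ∪ C = {2, 4, 6, 9, 15, 20, 24, 28}


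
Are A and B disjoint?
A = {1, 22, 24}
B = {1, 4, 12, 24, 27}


Disjoint means A ∩ B = ∅.
A ∩ B = {1, 24}
A ∩ B ≠ ∅, so A and B are NOT disjoint.

No, A and B are not disjoint (A ∩ B = {1, 24})


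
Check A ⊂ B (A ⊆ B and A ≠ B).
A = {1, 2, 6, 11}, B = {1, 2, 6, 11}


A ⊂ B requires: A ⊆ B AND A ≠ B.
A ⊆ B? Yes
A = B? Yes
A = B, so A is not a PROPER subset.

No, A is not a proper subset of B
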